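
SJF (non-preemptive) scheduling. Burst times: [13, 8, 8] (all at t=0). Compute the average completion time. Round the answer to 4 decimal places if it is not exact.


SJF order (ascending): [8, 8, 13]
Completion times:
  Job 1: burst=8, C=8
  Job 2: burst=8, C=16
  Job 3: burst=13, C=29
Average completion = 53/3 = 17.6667

17.6667


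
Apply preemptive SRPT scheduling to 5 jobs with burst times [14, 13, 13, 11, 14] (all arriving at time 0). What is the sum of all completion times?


Since all jobs arrive at t=0, SRPT equals SPT ordering.
SPT order: [11, 13, 13, 14, 14]
Completion times:
  Job 1: p=11, C=11
  Job 2: p=13, C=24
  Job 3: p=13, C=37
  Job 4: p=14, C=51
  Job 5: p=14, C=65
Total completion time = 11 + 24 + 37 + 51 + 65 = 188

188


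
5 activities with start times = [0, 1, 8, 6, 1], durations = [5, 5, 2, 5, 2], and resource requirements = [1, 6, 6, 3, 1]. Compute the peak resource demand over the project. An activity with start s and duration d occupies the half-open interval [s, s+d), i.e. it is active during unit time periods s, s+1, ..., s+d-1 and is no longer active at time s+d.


Each activity i is active on [start_i, start_i + duration_i).
Compute total resource usage per time slot:
  t=0: active resources = [1], total = 1
  t=1: active resources = [1, 6, 1], total = 8
  t=2: active resources = [1, 6, 1], total = 8
  t=3: active resources = [1, 6], total = 7
  t=4: active resources = [1, 6], total = 7
  t=5: active resources = [6], total = 6
  t=6: active resources = [3], total = 3
  t=7: active resources = [3], total = 3
  t=8: active resources = [6, 3], total = 9
  t=9: active resources = [6, 3], total = 9
  t=10: active resources = [3], total = 3
Peak resource demand = 9

9


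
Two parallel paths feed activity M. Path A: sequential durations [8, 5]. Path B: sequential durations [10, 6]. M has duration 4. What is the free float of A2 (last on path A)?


ES(A2) = sum of predecessors on chain A = 8
EF(A2) = ES + duration = 8 + 5 = 13
Successor of A2 is M. ES(M) = max(sum(A), sum(B)) = max(13, 16) = 16
Free float = ES(successor) - EF(current) = 16 - 13 = 3

3


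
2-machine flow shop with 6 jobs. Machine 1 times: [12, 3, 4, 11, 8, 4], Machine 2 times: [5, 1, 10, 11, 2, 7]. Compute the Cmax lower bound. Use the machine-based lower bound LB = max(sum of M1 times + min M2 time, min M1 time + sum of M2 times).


LB1 = sum(M1 times) + min(M2 times) = 42 + 1 = 43
LB2 = min(M1 times) + sum(M2 times) = 3 + 36 = 39
Lower bound = max(LB1, LB2) = max(43, 39) = 43

43


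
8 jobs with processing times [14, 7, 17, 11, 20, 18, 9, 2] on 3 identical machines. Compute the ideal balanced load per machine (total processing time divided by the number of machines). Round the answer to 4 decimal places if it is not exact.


Total processing time = 14 + 7 + 17 + 11 + 20 + 18 + 9 + 2 = 98
Number of machines = 3
Ideal balanced load = 98 / 3 = 32.6667

32.6667


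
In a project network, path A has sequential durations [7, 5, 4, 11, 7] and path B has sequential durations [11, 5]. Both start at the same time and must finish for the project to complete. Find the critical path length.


Path A total = 7 + 5 + 4 + 11 + 7 = 34
Path B total = 11 + 5 = 16
Critical path = longest path = max(34, 16) = 34

34


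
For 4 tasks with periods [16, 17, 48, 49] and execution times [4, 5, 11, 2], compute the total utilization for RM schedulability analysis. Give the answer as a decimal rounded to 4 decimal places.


Compute individual utilizations (exact fractions):
  Task 1: C/T = 4/16 = 1/4 (approx. 0.25)
  Task 2: C/T = 5/17 (approx. 0.2941)
  Task 3: C/T = 11/48 (approx. 0.2292)
  Task 4: C/T = 2/49 (approx. 0.0408)
Total utilization U = 1/4 + 5/17 + 11/48 + 2/49 = 32551/39984
Rounded to 4 decimal places: U = 0.8141
RM (Liu & Layland) bound for 4 tasks = 0.756828; compare with U = 32551/39984 (approx. 0.814101)
bound < U <= 1, so the RM sufficient condition is not met (inconclusive; an exact test such as response-time analysis is needed).

0.8141


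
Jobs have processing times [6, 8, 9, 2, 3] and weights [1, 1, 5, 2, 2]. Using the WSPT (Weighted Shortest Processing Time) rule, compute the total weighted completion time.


Compute p/w ratios and sort ascending (WSPT): [(2, 2), (3, 2), (9, 5), (6, 1), (8, 1)]
Compute weighted completion times:
  Job (p=2,w=2): C=2, w*C=2*2=4
  Job (p=3,w=2): C=5, w*C=2*5=10
  Job (p=9,w=5): C=14, w*C=5*14=70
  Job (p=6,w=1): C=20, w*C=1*20=20
  Job (p=8,w=1): C=28, w*C=1*28=28
Total weighted completion time = 132

132


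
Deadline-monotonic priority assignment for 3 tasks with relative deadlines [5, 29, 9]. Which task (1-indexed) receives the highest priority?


Sort tasks by relative deadline (ascending):
  Task 1: deadline = 5
  Task 3: deadline = 9
  Task 2: deadline = 29
Priority order (highest first): [1, 3, 2]
Highest priority task = 1

1


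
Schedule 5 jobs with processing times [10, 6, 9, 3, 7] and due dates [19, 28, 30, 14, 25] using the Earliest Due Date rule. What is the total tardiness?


Sort by due date (EDD order): [(3, 14), (10, 19), (7, 25), (6, 28), (9, 30)]
Compute completion times and tardiness:
  Job 1: p=3, d=14, C=3, tardiness=max(0,3-14)=0
  Job 2: p=10, d=19, C=13, tardiness=max(0,13-19)=0
  Job 3: p=7, d=25, C=20, tardiness=max(0,20-25)=0
  Job 4: p=6, d=28, C=26, tardiness=max(0,26-28)=0
  Job 5: p=9, d=30, C=35, tardiness=max(0,35-30)=5
Total tardiness = 5

5


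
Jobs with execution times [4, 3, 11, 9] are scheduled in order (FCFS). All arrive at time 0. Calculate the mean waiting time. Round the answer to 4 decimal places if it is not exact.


FCFS order (as given): [4, 3, 11, 9]
Waiting times:
  Job 1: wait = 0
  Job 2: wait = 4
  Job 3: wait = 7
  Job 4: wait = 18
Sum of waiting times = 29
Average waiting time = 29/4 = 7.25

7.25


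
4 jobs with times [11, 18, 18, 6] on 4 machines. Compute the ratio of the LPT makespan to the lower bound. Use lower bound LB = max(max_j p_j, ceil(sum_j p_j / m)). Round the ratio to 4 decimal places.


LPT order: [18, 18, 11, 6]
Machine loads after assignment: [18, 18, 11, 6]
LPT makespan = 18
Lower bound = max(max_job, ceil(total/4)) = max(18, 14) = 18
Ratio = 18 / 18 = 1.0

1.0


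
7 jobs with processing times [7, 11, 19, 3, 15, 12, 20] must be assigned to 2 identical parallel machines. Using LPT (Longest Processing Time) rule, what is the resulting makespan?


Sort jobs in decreasing order (LPT): [20, 19, 15, 12, 11, 7, 3]
Assign each job to the least loaded machine:
  Machine 1: jobs [20, 12, 11], load = 43
  Machine 2: jobs [19, 15, 7, 3], load = 44
Makespan = max load = 44

44


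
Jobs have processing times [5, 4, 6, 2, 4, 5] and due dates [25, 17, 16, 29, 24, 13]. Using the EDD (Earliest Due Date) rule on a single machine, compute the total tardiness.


Sort by due date (EDD order): [(5, 13), (6, 16), (4, 17), (4, 24), (5, 25), (2, 29)]
Compute completion times and tardiness:
  Job 1: p=5, d=13, C=5, tardiness=max(0,5-13)=0
  Job 2: p=6, d=16, C=11, tardiness=max(0,11-16)=0
  Job 3: p=4, d=17, C=15, tardiness=max(0,15-17)=0
  Job 4: p=4, d=24, C=19, tardiness=max(0,19-24)=0
  Job 5: p=5, d=25, C=24, tardiness=max(0,24-25)=0
  Job 6: p=2, d=29, C=26, tardiness=max(0,26-29)=0
Total tardiness = 0

0


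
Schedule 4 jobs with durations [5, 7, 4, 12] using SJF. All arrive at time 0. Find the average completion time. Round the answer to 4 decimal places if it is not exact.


SJF order (ascending): [4, 5, 7, 12]
Completion times:
  Job 1: burst=4, C=4
  Job 2: burst=5, C=9
  Job 3: burst=7, C=16
  Job 4: burst=12, C=28
Average completion = 57/4 = 14.25

14.25


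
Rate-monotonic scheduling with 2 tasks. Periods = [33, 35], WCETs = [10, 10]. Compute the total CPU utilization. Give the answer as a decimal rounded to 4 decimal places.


Compute individual utilizations (exact fractions):
  Task 1: C/T = 10/33 (approx. 0.303)
  Task 2: C/T = 10/35 = 2/7 (approx. 0.2857)
Total utilization U = 10/33 + 2/7 = 136/231
Rounded to 4 decimal places: U = 0.5887
RM (Liu & Layland) bound for 2 tasks = 0.828427; compare with U = 136/231 (approx. 0.588745)
U <= bound, so schedulable by RM sufficient condition.

0.5887


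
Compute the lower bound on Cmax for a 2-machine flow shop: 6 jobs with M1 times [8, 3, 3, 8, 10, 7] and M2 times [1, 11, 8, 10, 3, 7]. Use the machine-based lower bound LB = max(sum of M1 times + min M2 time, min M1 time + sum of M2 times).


LB1 = sum(M1 times) + min(M2 times) = 39 + 1 = 40
LB2 = min(M1 times) + sum(M2 times) = 3 + 40 = 43
Lower bound = max(LB1, LB2) = max(40, 43) = 43

43


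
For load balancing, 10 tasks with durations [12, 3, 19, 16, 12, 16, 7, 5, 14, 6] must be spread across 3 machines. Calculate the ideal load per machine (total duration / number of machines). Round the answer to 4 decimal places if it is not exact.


Total processing time = 12 + 3 + 19 + 16 + 12 + 16 + 7 + 5 + 14 + 6 = 110
Number of machines = 3
Ideal balanced load = 110 / 3 = 36.6667

36.6667


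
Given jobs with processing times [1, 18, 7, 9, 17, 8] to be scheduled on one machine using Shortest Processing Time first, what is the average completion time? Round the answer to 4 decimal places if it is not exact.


Sort jobs by processing time (SPT order): [1, 7, 8, 9, 17, 18]
Compute completion times sequentially:
  Job 1: processing = 1, completes at 1
  Job 2: processing = 7, completes at 8
  Job 3: processing = 8, completes at 16
  Job 4: processing = 9, completes at 25
  Job 5: processing = 17, completes at 42
  Job 6: processing = 18, completes at 60
Sum of completion times = 152
Average completion time = 152/6 = 25.3333

25.3333


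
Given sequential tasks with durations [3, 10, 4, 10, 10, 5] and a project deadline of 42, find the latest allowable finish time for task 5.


LF(activity 5) = deadline - sum of successor durations
Successors: activities 6 through 6 with durations [5]
Sum of successor durations = 5
LF = 42 - 5 = 37

37


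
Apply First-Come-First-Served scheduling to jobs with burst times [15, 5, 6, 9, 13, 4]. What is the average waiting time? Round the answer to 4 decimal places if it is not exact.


FCFS order (as given): [15, 5, 6, 9, 13, 4]
Waiting times:
  Job 1: wait = 0
  Job 2: wait = 15
  Job 3: wait = 20
  Job 4: wait = 26
  Job 5: wait = 35
  Job 6: wait = 48
Sum of waiting times = 144
Average waiting time = 144/6 = 24.0

24.0


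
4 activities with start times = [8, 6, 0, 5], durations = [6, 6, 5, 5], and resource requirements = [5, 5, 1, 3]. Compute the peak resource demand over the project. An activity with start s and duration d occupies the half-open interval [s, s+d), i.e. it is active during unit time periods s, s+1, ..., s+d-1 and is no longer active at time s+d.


Each activity i is active on [start_i, start_i + duration_i).
Compute total resource usage per time slot:
  t=0: active resources = [1], total = 1
  t=1: active resources = [1], total = 1
  t=2: active resources = [1], total = 1
  t=3: active resources = [1], total = 1
  t=4: active resources = [1], total = 1
  t=5: active resources = [3], total = 3
  t=6: active resources = [5, 3], total = 8
  t=7: active resources = [5, 3], total = 8
  t=8: active resources = [5, 5, 3], total = 13
  t=9: active resources = [5, 5, 3], total = 13
  t=10: active resources = [5, 5], total = 10
  t=11: active resources = [5, 5], total = 10
  t=12: active resources = [5], total = 5
  t=13: active resources = [5], total = 5
Peak resource demand = 13

13


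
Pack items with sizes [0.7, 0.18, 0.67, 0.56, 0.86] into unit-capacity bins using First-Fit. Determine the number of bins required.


Place items sequentially using First-Fit:
  Item 0.7 -> new Bin 1
  Item 0.18 -> Bin 1 (now 0.88)
  Item 0.67 -> new Bin 2
  Item 0.56 -> new Bin 3
  Item 0.86 -> new Bin 4
Total bins used = 4

4


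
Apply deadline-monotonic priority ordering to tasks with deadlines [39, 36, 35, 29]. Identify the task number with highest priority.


Sort tasks by relative deadline (ascending):
  Task 4: deadline = 29
  Task 3: deadline = 35
  Task 2: deadline = 36
  Task 1: deadline = 39
Priority order (highest first): [4, 3, 2, 1]
Highest priority task = 4

4


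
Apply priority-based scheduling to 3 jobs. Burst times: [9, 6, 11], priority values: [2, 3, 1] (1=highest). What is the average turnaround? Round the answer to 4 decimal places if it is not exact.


Sort by priority (ascending = highest first):
Order: [(1, 11), (2, 9), (3, 6)]
Completion times:
  Priority 1, burst=11, C=11
  Priority 2, burst=9, C=20
  Priority 3, burst=6, C=26
Average turnaround = 57/3 = 19.0

19.0


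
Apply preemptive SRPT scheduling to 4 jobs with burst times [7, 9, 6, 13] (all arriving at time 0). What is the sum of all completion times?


Since all jobs arrive at t=0, SRPT equals SPT ordering.
SPT order: [6, 7, 9, 13]
Completion times:
  Job 1: p=6, C=6
  Job 2: p=7, C=13
  Job 3: p=9, C=22
  Job 4: p=13, C=35
Total completion time = 6 + 13 + 22 + 35 = 76

76


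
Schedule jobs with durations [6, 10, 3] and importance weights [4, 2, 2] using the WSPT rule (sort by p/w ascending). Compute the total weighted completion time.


Compute p/w ratios and sort ascending (WSPT): [(6, 4), (3, 2), (10, 2)]
Compute weighted completion times:
  Job (p=6,w=4): C=6, w*C=4*6=24
  Job (p=3,w=2): C=9, w*C=2*9=18
  Job (p=10,w=2): C=19, w*C=2*19=38
Total weighted completion time = 80

80


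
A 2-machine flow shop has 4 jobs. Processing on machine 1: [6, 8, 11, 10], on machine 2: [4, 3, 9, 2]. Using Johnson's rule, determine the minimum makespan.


Apply Johnson's rule:
  Group 1 (a <= b): []
  Group 2 (a > b): [(3, 11, 9), (1, 6, 4), (2, 8, 3), (4, 10, 2)]
Optimal job order: [3, 1, 2, 4]
Schedule:
  Job 3: M1 done at 11, M2 done at 20
  Job 1: M1 done at 17, M2 done at 24
  Job 2: M1 done at 25, M2 done at 28
  Job 4: M1 done at 35, M2 done at 37
Makespan = 37

37


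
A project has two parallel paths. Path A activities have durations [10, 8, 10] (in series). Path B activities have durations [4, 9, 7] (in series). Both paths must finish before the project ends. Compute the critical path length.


Path A total = 10 + 8 + 10 = 28
Path B total = 4 + 9 + 7 = 20
Critical path = longest path = max(28, 20) = 28

28


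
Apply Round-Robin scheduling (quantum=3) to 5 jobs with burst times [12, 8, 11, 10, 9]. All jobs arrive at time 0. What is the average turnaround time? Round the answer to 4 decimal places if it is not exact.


Time quantum = 3
Execution trace:
  J1 runs 3 units, time = 3
  J2 runs 3 units, time = 6
  J3 runs 3 units, time = 9
  J4 runs 3 units, time = 12
  J5 runs 3 units, time = 15
  J1 runs 3 units, time = 18
  J2 runs 3 units, time = 21
  J3 runs 3 units, time = 24
  J4 runs 3 units, time = 27
  J5 runs 3 units, time = 30
  J1 runs 3 units, time = 33
  J2 runs 2 units, time = 35
  J3 runs 3 units, time = 38
  J4 runs 3 units, time = 41
  J5 runs 3 units, time = 44
  J1 runs 3 units, time = 47
  J3 runs 2 units, time = 49
  J4 runs 1 units, time = 50
Finish times: [47, 35, 49, 50, 44]
Average turnaround = 225/5 = 45.0

45.0


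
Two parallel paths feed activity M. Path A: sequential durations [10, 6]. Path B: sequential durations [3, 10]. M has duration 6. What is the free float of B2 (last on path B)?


ES(B2) = sum of predecessors on chain B = 3
EF(B2) = ES + duration = 3 + 10 = 13
Successor of B2 is M. ES(M) = max(sum(A), sum(B)) = max(16, 13) = 16
Free float = ES(successor) - EF(current) = 16 - 13 = 3

3


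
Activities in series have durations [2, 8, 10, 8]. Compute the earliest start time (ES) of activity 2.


Activity 2 starts after activities 1 through 1 complete.
Predecessor durations: [2]
ES = 2 = 2

2


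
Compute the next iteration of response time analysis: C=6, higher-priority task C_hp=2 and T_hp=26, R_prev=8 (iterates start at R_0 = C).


R_next = C + ceil(R_prev / T_hp) * C_hp
ceil(8 / 26) = ceil(0.3077) = 1
Interference = 1 * 2 = 2
R_next = 6 + 2 = 8
R_next = R_prev, so the iteration has converged (response time = 8).

8


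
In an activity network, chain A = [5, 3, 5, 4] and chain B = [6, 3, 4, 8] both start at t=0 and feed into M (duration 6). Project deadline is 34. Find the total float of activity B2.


Forward pass: ES(B2) = sum of predecessors on chain B = 6
EF = ES + duration = 6 + 3 = 9
Backward pass: LF(M) = deadline = 34; LS(M) = 34 - 6 = 28
LF(B2) = LS(M) - sum(successors on chain B) = 28 - 12 = 16
LS = LF - duration = 16 - 3 = 13
Total float = LS - ES = 13 - 6 = 7

7


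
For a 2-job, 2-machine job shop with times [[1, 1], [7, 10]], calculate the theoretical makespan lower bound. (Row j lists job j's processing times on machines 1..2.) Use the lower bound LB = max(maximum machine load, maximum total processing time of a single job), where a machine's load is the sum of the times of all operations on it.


Machine loads:
  Machine 1: 1 + 7 = 8
  Machine 2: 1 + 10 = 11
Max machine load = 11
Job totals:
  Job 1: 2
  Job 2: 17
Max job total = 17
Lower bound = max(11, 17) = 17

17


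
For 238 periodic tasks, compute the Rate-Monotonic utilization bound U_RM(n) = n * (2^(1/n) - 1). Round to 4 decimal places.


Compute 2^(1/238) = 1.0029166282
Subtract 1: 1.0029166282 - 1 = 0.0029166282
Multiply by n: 238 * 0.0029166282 = 0.6941575116
Round to 4 dp: 0.6942

0.6942


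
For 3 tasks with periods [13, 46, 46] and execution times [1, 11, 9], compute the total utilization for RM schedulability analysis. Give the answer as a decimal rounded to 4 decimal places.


Compute individual utilizations (exact fractions):
  Task 1: C/T = 1/13 (approx. 0.0769)
  Task 2: C/T = 11/46 (approx. 0.2391)
  Task 3: C/T = 9/46 (approx. 0.1957)
Total utilization U = 1/13 + 11/46 + 9/46 = 153/299
Rounded to 4 decimal places: U = 0.5117
RM (Liu & Layland) bound for 3 tasks = 0.779763; compare with U = 153/299 (approx. 0.511706)
U <= bound, so schedulable by RM sufficient condition.

0.5117


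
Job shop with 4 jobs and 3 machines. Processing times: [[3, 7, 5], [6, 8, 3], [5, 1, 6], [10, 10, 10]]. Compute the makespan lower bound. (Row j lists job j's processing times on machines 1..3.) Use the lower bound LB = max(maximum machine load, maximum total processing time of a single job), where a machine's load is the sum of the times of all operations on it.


Machine loads:
  Machine 1: 3 + 6 + 5 + 10 = 24
  Machine 2: 7 + 8 + 1 + 10 = 26
  Machine 3: 5 + 3 + 6 + 10 = 24
Max machine load = 26
Job totals:
  Job 1: 15
  Job 2: 17
  Job 3: 12
  Job 4: 30
Max job total = 30
Lower bound = max(26, 30) = 30

30


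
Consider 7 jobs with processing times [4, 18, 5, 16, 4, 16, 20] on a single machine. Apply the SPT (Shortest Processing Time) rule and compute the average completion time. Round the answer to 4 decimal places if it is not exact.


Sort jobs by processing time (SPT order): [4, 4, 5, 16, 16, 18, 20]
Compute completion times sequentially:
  Job 1: processing = 4, completes at 4
  Job 2: processing = 4, completes at 8
  Job 3: processing = 5, completes at 13
  Job 4: processing = 16, completes at 29
  Job 5: processing = 16, completes at 45
  Job 6: processing = 18, completes at 63
  Job 7: processing = 20, completes at 83
Sum of completion times = 245
Average completion time = 245/7 = 35.0

35.0


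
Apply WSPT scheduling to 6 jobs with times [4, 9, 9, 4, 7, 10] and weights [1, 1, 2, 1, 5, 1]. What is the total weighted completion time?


Compute p/w ratios and sort ascending (WSPT): [(7, 5), (4, 1), (4, 1), (9, 2), (9, 1), (10, 1)]
Compute weighted completion times:
  Job (p=7,w=5): C=7, w*C=5*7=35
  Job (p=4,w=1): C=11, w*C=1*11=11
  Job (p=4,w=1): C=15, w*C=1*15=15
  Job (p=9,w=2): C=24, w*C=2*24=48
  Job (p=9,w=1): C=33, w*C=1*33=33
  Job (p=10,w=1): C=43, w*C=1*43=43
Total weighted completion time = 185

185


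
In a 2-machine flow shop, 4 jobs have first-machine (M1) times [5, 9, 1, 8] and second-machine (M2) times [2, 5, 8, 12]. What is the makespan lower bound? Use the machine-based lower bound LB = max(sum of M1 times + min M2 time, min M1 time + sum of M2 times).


LB1 = sum(M1 times) + min(M2 times) = 23 + 2 = 25
LB2 = min(M1 times) + sum(M2 times) = 1 + 27 = 28
Lower bound = max(LB1, LB2) = max(25, 28) = 28

28


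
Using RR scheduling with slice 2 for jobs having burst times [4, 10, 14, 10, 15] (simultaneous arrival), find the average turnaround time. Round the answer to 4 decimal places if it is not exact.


Time quantum = 2
Execution trace:
  J1 runs 2 units, time = 2
  J2 runs 2 units, time = 4
  J3 runs 2 units, time = 6
  J4 runs 2 units, time = 8
  J5 runs 2 units, time = 10
  J1 runs 2 units, time = 12
  J2 runs 2 units, time = 14
  J3 runs 2 units, time = 16
  J4 runs 2 units, time = 18
  J5 runs 2 units, time = 20
  J2 runs 2 units, time = 22
  J3 runs 2 units, time = 24
  J4 runs 2 units, time = 26
  J5 runs 2 units, time = 28
  J2 runs 2 units, time = 30
  J3 runs 2 units, time = 32
  J4 runs 2 units, time = 34
  J5 runs 2 units, time = 36
  J2 runs 2 units, time = 38
  J3 runs 2 units, time = 40
  J4 runs 2 units, time = 42
  J5 runs 2 units, time = 44
  J3 runs 2 units, time = 46
  J5 runs 2 units, time = 48
  J3 runs 2 units, time = 50
  J5 runs 2 units, time = 52
  J5 runs 1 units, time = 53
Finish times: [12, 38, 50, 42, 53]
Average turnaround = 195/5 = 39.0

39.0


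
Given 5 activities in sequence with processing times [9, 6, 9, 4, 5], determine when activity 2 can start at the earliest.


Activity 2 starts after activities 1 through 1 complete.
Predecessor durations: [9]
ES = 9 = 9

9


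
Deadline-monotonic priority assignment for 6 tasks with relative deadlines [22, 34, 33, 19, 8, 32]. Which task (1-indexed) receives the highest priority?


Sort tasks by relative deadline (ascending):
  Task 5: deadline = 8
  Task 4: deadline = 19
  Task 1: deadline = 22
  Task 6: deadline = 32
  Task 3: deadline = 33
  Task 2: deadline = 34
Priority order (highest first): [5, 4, 1, 6, 3, 2]
Highest priority task = 5

5


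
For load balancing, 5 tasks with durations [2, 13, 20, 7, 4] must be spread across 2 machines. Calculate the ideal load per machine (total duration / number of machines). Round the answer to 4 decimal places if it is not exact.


Total processing time = 2 + 13 + 20 + 7 + 4 = 46
Number of machines = 2
Ideal balanced load = 46 / 2 = 23.0

23.0


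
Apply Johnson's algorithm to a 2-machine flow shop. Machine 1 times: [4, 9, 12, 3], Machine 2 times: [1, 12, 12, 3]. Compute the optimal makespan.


Apply Johnson's rule:
  Group 1 (a <= b): [(4, 3, 3), (2, 9, 12), (3, 12, 12)]
  Group 2 (a > b): [(1, 4, 1)]
Optimal job order: [4, 2, 3, 1]
Schedule:
  Job 4: M1 done at 3, M2 done at 6
  Job 2: M1 done at 12, M2 done at 24
  Job 3: M1 done at 24, M2 done at 36
  Job 1: M1 done at 28, M2 done at 37
Makespan = 37

37


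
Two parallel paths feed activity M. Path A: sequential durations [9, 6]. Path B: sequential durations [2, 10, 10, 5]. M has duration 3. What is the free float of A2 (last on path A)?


ES(A2) = sum of predecessors on chain A = 9
EF(A2) = ES + duration = 9 + 6 = 15
Successor of A2 is M. ES(M) = max(sum(A), sum(B)) = max(15, 27) = 27
Free float = ES(successor) - EF(current) = 27 - 15 = 12

12


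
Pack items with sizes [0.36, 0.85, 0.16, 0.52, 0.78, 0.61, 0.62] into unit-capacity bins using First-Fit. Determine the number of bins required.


Place items sequentially using First-Fit:
  Item 0.36 -> new Bin 1
  Item 0.85 -> new Bin 2
  Item 0.16 -> Bin 1 (now 0.52)
  Item 0.52 -> new Bin 3
  Item 0.78 -> new Bin 4
  Item 0.61 -> new Bin 5
  Item 0.62 -> new Bin 6
Total bins used = 6

6


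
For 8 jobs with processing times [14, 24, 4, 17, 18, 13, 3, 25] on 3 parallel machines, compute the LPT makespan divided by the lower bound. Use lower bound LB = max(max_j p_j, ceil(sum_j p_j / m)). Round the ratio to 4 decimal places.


LPT order: [25, 24, 18, 17, 14, 13, 4, 3]
Machine loads after assignment: [41, 38, 39]
LPT makespan = 41
Lower bound = max(max_job, ceil(total/3)) = max(25, 40) = 40
Ratio = 41 / 40 = 1.025

1.025


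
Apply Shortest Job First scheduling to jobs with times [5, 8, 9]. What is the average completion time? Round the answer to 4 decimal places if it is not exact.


SJF order (ascending): [5, 8, 9]
Completion times:
  Job 1: burst=5, C=5
  Job 2: burst=8, C=13
  Job 3: burst=9, C=22
Average completion = 40/3 = 13.3333

13.3333


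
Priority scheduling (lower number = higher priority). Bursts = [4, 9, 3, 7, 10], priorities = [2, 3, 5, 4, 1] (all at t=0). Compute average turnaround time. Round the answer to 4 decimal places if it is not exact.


Sort by priority (ascending = highest first):
Order: [(1, 10), (2, 4), (3, 9), (4, 7), (5, 3)]
Completion times:
  Priority 1, burst=10, C=10
  Priority 2, burst=4, C=14
  Priority 3, burst=9, C=23
  Priority 4, burst=7, C=30
  Priority 5, burst=3, C=33
Average turnaround = 110/5 = 22.0

22.0


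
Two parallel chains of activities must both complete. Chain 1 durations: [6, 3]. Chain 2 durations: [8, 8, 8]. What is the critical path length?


Path A total = 6 + 3 = 9
Path B total = 8 + 8 + 8 = 24
Critical path = longest path = max(9, 24) = 24

24


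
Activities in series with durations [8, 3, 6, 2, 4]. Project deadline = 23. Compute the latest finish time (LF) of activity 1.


LF(activity 1) = deadline - sum of successor durations
Successors: activities 2 through 5 with durations [3, 6, 2, 4]
Sum of successor durations = 15
LF = 23 - 15 = 8

8


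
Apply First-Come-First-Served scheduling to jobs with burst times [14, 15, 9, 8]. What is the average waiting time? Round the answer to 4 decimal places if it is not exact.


FCFS order (as given): [14, 15, 9, 8]
Waiting times:
  Job 1: wait = 0
  Job 2: wait = 14
  Job 3: wait = 29
  Job 4: wait = 38
Sum of waiting times = 81
Average waiting time = 81/4 = 20.25

20.25


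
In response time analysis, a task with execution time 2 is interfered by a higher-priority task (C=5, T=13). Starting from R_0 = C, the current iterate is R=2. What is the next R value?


R_next = C + ceil(R_prev / T_hp) * C_hp
ceil(2 / 13) = ceil(0.1538) = 1
Interference = 1 * 5 = 5
R_next = 2 + 5 = 7

7


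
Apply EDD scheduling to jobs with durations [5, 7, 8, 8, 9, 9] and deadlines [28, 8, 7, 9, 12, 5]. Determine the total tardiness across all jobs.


Sort by due date (EDD order): [(9, 5), (8, 7), (7, 8), (8, 9), (9, 12), (5, 28)]
Compute completion times and tardiness:
  Job 1: p=9, d=5, C=9, tardiness=max(0,9-5)=4
  Job 2: p=8, d=7, C=17, tardiness=max(0,17-7)=10
  Job 3: p=7, d=8, C=24, tardiness=max(0,24-8)=16
  Job 4: p=8, d=9, C=32, tardiness=max(0,32-9)=23
  Job 5: p=9, d=12, C=41, tardiness=max(0,41-12)=29
  Job 6: p=5, d=28, C=46, tardiness=max(0,46-28)=18
Total tardiness = 100

100


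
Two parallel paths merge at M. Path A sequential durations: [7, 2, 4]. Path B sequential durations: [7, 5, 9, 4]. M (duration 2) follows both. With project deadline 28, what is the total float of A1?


Forward pass: ES(A1) = sum of predecessors on chain A = 0
EF = ES + duration = 0 + 7 = 7
Backward pass: LF(M) = deadline = 28; LS(M) = 28 - 2 = 26
LF(A1) = LS(M) - sum(successors on chain A) = 26 - 6 = 20
LS = LF - duration = 20 - 7 = 13
Total float = LS - ES = 13 - 0 = 13

13


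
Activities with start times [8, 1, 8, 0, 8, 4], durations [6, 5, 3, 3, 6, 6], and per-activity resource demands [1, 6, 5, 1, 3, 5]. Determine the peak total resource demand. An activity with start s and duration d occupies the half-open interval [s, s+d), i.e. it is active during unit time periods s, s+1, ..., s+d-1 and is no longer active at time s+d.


Each activity i is active on [start_i, start_i + duration_i).
Compute total resource usage per time slot:
  t=0: active resources = [1], total = 1
  t=1: active resources = [6, 1], total = 7
  t=2: active resources = [6, 1], total = 7
  t=3: active resources = [6], total = 6
  t=4: active resources = [6, 5], total = 11
  t=5: active resources = [6, 5], total = 11
  t=6: active resources = [5], total = 5
  t=7: active resources = [5], total = 5
  t=8: active resources = [1, 5, 3, 5], total = 14
  t=9: active resources = [1, 5, 3, 5], total = 14
  t=10: active resources = [1, 5, 3], total = 9
  t=11: active resources = [1, 3], total = 4
  t=12: active resources = [1, 3], total = 4
  t=13: active resources = [1, 3], total = 4
Peak resource demand = 14

14


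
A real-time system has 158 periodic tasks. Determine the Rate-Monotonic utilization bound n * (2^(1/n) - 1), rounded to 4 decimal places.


Compute 2^(1/158) = 1.0043966445
Subtract 1: 1.0043966445 - 1 = 0.0043966445
Multiply by n: 158 * 0.0043966445 = 0.6946698310
Round to 4 dp: 0.6947

0.6947


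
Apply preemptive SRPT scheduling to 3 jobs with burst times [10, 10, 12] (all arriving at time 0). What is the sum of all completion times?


Since all jobs arrive at t=0, SRPT equals SPT ordering.
SPT order: [10, 10, 12]
Completion times:
  Job 1: p=10, C=10
  Job 2: p=10, C=20
  Job 3: p=12, C=32
Total completion time = 10 + 20 + 32 = 62

62


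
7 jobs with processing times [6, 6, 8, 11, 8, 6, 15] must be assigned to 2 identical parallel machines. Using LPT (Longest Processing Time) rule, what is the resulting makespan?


Sort jobs in decreasing order (LPT): [15, 11, 8, 8, 6, 6, 6]
Assign each job to the least loaded machine:
  Machine 1: jobs [15, 8, 6], load = 29
  Machine 2: jobs [11, 8, 6, 6], load = 31
Makespan = max load = 31

31


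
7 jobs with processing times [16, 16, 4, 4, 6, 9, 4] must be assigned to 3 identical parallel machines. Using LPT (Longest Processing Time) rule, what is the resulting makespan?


Sort jobs in decreasing order (LPT): [16, 16, 9, 6, 4, 4, 4]
Assign each job to the least loaded machine:
  Machine 1: jobs [16, 4], load = 20
  Machine 2: jobs [16, 4], load = 20
  Machine 3: jobs [9, 6, 4], load = 19
Makespan = max load = 20

20


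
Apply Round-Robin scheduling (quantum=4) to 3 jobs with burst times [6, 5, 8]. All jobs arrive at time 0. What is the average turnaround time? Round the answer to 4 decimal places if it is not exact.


Time quantum = 4
Execution trace:
  J1 runs 4 units, time = 4
  J2 runs 4 units, time = 8
  J3 runs 4 units, time = 12
  J1 runs 2 units, time = 14
  J2 runs 1 units, time = 15
  J3 runs 4 units, time = 19
Finish times: [14, 15, 19]
Average turnaround = 48/3 = 16.0

16.0


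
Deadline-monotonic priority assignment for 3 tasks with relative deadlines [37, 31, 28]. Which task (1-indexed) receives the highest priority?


Sort tasks by relative deadline (ascending):
  Task 3: deadline = 28
  Task 2: deadline = 31
  Task 1: deadline = 37
Priority order (highest first): [3, 2, 1]
Highest priority task = 3

3


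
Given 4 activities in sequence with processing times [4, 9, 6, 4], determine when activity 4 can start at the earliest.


Activity 4 starts after activities 1 through 3 complete.
Predecessor durations: [4, 9, 6]
ES = 4 + 9 + 6 = 19

19


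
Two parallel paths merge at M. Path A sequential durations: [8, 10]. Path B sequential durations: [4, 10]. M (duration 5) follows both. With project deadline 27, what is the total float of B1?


Forward pass: ES(B1) = sum of predecessors on chain B = 0
EF = ES + duration = 0 + 4 = 4
Backward pass: LF(M) = deadline = 27; LS(M) = 27 - 5 = 22
LF(B1) = LS(M) - sum(successors on chain B) = 22 - 10 = 12
LS = LF - duration = 12 - 4 = 8
Total float = LS - ES = 8 - 0 = 8

8


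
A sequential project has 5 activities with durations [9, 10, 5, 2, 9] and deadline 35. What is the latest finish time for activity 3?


LF(activity 3) = deadline - sum of successor durations
Successors: activities 4 through 5 with durations [2, 9]
Sum of successor durations = 11
LF = 35 - 11 = 24

24


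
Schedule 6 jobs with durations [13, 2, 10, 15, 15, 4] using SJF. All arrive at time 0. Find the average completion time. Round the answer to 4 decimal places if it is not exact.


SJF order (ascending): [2, 4, 10, 13, 15, 15]
Completion times:
  Job 1: burst=2, C=2
  Job 2: burst=4, C=6
  Job 3: burst=10, C=16
  Job 4: burst=13, C=29
  Job 5: burst=15, C=44
  Job 6: burst=15, C=59
Average completion = 156/6 = 26.0

26.0


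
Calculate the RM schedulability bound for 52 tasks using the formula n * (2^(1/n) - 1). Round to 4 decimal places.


Compute 2^(1/52) = 1.0134189907
Subtract 1: 1.0134189907 - 1 = 0.0134189907
Multiply by n: 52 * 0.0134189907 = 0.6977875164
Round to 4 dp: 0.6978

0.6978


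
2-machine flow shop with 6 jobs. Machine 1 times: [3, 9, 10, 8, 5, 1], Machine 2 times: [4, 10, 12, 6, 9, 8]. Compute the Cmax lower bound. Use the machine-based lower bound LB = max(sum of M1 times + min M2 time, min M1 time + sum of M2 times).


LB1 = sum(M1 times) + min(M2 times) = 36 + 4 = 40
LB2 = min(M1 times) + sum(M2 times) = 1 + 49 = 50
Lower bound = max(LB1, LB2) = max(40, 50) = 50

50


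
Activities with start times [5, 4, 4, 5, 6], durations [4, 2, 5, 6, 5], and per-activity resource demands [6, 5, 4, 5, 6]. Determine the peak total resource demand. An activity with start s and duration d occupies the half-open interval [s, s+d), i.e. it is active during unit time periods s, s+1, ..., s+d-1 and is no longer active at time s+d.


Each activity i is active on [start_i, start_i + duration_i).
Compute total resource usage per time slot:
  t=0: active resources = [], total = 0
  t=1: active resources = [], total = 0
  t=2: active resources = [], total = 0
  t=3: active resources = [], total = 0
  t=4: active resources = [5, 4], total = 9
  t=5: active resources = [6, 5, 4, 5], total = 20
  t=6: active resources = [6, 4, 5, 6], total = 21
  t=7: active resources = [6, 4, 5, 6], total = 21
  t=8: active resources = [6, 4, 5, 6], total = 21
  t=9: active resources = [5, 6], total = 11
  t=10: active resources = [5, 6], total = 11
Peak resource demand = 21

21


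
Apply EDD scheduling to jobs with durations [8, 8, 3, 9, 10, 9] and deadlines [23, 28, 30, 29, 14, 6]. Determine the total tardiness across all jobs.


Sort by due date (EDD order): [(9, 6), (10, 14), (8, 23), (8, 28), (9, 29), (3, 30)]
Compute completion times and tardiness:
  Job 1: p=9, d=6, C=9, tardiness=max(0,9-6)=3
  Job 2: p=10, d=14, C=19, tardiness=max(0,19-14)=5
  Job 3: p=8, d=23, C=27, tardiness=max(0,27-23)=4
  Job 4: p=8, d=28, C=35, tardiness=max(0,35-28)=7
  Job 5: p=9, d=29, C=44, tardiness=max(0,44-29)=15
  Job 6: p=3, d=30, C=47, tardiness=max(0,47-30)=17
Total tardiness = 51

51


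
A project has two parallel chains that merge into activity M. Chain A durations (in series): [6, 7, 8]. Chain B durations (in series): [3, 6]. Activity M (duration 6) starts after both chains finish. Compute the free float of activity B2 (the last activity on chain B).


ES(B2) = sum of predecessors on chain B = 3
EF(B2) = ES + duration = 3 + 6 = 9
Successor of B2 is M. ES(M) = max(sum(A), sum(B)) = max(21, 9) = 21
Free float = ES(successor) - EF(current) = 21 - 9 = 12

12


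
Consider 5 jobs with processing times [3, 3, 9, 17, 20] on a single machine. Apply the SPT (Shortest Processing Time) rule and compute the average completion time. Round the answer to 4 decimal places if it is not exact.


Sort jobs by processing time (SPT order): [3, 3, 9, 17, 20]
Compute completion times sequentially:
  Job 1: processing = 3, completes at 3
  Job 2: processing = 3, completes at 6
  Job 3: processing = 9, completes at 15
  Job 4: processing = 17, completes at 32
  Job 5: processing = 20, completes at 52
Sum of completion times = 108
Average completion time = 108/5 = 21.6

21.6


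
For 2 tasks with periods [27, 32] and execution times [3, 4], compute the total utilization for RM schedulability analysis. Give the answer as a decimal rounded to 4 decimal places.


Compute individual utilizations (exact fractions):
  Task 1: C/T = 3/27 = 1/9 (approx. 0.1111)
  Task 2: C/T = 4/32 = 1/8 (approx. 0.125)
Total utilization U = 1/9 + 1/8 = 17/72
Rounded to 4 decimal places: U = 0.2361
RM (Liu & Layland) bound for 2 tasks = 0.828427; compare with U = 17/72 (approx. 0.236111)
U <= bound, so schedulable by RM sufficient condition.

0.2361


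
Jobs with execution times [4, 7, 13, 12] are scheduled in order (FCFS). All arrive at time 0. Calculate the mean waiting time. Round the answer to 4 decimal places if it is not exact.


FCFS order (as given): [4, 7, 13, 12]
Waiting times:
  Job 1: wait = 0
  Job 2: wait = 4
  Job 3: wait = 11
  Job 4: wait = 24
Sum of waiting times = 39
Average waiting time = 39/4 = 9.75

9.75


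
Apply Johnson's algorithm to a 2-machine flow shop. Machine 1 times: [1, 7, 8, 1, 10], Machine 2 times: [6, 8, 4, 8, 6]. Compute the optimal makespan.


Apply Johnson's rule:
  Group 1 (a <= b): [(1, 1, 6), (4, 1, 8), (2, 7, 8)]
  Group 2 (a > b): [(5, 10, 6), (3, 8, 4)]
Optimal job order: [1, 4, 2, 5, 3]
Schedule:
  Job 1: M1 done at 1, M2 done at 7
  Job 4: M1 done at 2, M2 done at 15
  Job 2: M1 done at 9, M2 done at 23
  Job 5: M1 done at 19, M2 done at 29
  Job 3: M1 done at 27, M2 done at 33
Makespan = 33

33


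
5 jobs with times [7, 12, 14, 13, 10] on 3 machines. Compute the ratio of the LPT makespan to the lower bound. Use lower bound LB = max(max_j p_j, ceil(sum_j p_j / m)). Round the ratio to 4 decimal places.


LPT order: [14, 13, 12, 10, 7]
Machine loads after assignment: [14, 20, 22]
LPT makespan = 22
Lower bound = max(max_job, ceil(total/3)) = max(14, 19) = 19
Ratio = 22 / 19 = 1.1579

1.1579


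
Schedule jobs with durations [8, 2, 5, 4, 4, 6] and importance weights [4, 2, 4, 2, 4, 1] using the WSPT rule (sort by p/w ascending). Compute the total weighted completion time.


Compute p/w ratios and sort ascending (WSPT): [(2, 2), (4, 4), (5, 4), (8, 4), (4, 2), (6, 1)]
Compute weighted completion times:
  Job (p=2,w=2): C=2, w*C=2*2=4
  Job (p=4,w=4): C=6, w*C=4*6=24
  Job (p=5,w=4): C=11, w*C=4*11=44
  Job (p=8,w=4): C=19, w*C=4*19=76
  Job (p=4,w=2): C=23, w*C=2*23=46
  Job (p=6,w=1): C=29, w*C=1*29=29
Total weighted completion time = 223

223


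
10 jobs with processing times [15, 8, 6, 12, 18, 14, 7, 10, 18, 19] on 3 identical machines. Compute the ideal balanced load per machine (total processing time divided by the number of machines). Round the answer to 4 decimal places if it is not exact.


Total processing time = 15 + 8 + 6 + 12 + 18 + 14 + 7 + 10 + 18 + 19 = 127
Number of machines = 3
Ideal balanced load = 127 / 3 = 42.3333

42.3333


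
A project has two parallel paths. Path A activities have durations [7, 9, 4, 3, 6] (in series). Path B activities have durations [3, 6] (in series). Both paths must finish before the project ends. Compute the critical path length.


Path A total = 7 + 9 + 4 + 3 + 6 = 29
Path B total = 3 + 6 = 9
Critical path = longest path = max(29, 9) = 29

29


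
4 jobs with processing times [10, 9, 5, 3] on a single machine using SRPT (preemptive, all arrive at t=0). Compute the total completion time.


Since all jobs arrive at t=0, SRPT equals SPT ordering.
SPT order: [3, 5, 9, 10]
Completion times:
  Job 1: p=3, C=3
  Job 2: p=5, C=8
  Job 3: p=9, C=17
  Job 4: p=10, C=27
Total completion time = 3 + 8 + 17 + 27 = 55

55


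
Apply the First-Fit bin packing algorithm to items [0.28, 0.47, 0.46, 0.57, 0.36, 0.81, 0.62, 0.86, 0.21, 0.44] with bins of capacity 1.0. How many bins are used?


Place items sequentially using First-Fit:
  Item 0.28 -> new Bin 1
  Item 0.47 -> Bin 1 (now 0.75)
  Item 0.46 -> new Bin 2
  Item 0.57 -> new Bin 3
  Item 0.36 -> Bin 2 (now 0.82)
  Item 0.81 -> new Bin 4
  Item 0.62 -> new Bin 5
  Item 0.86 -> new Bin 6
  Item 0.21 -> Bin 1 (now 0.96)
  Item 0.44 -> new Bin 7
Total bins used = 7

7


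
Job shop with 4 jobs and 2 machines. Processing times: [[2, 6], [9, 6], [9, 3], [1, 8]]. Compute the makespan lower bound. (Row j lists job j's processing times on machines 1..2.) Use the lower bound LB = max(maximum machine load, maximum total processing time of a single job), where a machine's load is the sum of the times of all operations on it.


Machine loads:
  Machine 1: 2 + 9 + 9 + 1 = 21
  Machine 2: 6 + 6 + 3 + 8 = 23
Max machine load = 23
Job totals:
  Job 1: 8
  Job 2: 15
  Job 3: 12
  Job 4: 9
Max job total = 15
Lower bound = max(23, 15) = 23

23
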